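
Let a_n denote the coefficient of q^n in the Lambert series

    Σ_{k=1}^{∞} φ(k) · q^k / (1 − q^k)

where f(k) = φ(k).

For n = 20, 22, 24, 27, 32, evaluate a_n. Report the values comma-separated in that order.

q^20  k|20↦φ(k): 1:1 2:1 4:2 5:4 10:4 20:8  a_20=20
n=22: 1·22 2·11 11·2 22·1  φ→[1+1+10+10]=22
[q^24] φ(1)=1,φ(2)=1,φ(3)=2,φ(4)=2,φ(6)=2,φ(8)=4,φ(12)=4,φ(24)=8 ⇒ 24
d|27:{27,9,3,1}  Σφ=18+6+2+1=27
q^32  k|32↦φ(k): 1:1 2:1 4:2 8:4 16:8 32:16  a_32=32

20, 22, 24, 27, 32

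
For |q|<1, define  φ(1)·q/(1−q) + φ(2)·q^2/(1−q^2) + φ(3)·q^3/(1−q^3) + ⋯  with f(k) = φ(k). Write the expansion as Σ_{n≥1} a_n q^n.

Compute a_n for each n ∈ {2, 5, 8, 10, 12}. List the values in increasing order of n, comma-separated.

n=2: 2·1 1·2  φ→[1+1]=2
[q^5] φ(1)=1,φ(5)=4 ⇒ 5
d|8:{1,2,4,8}  Σφ=1+1+2+4=8
n=10: 10·1 5·2 2·5 1·10  φ→[4+4+1+1]=10
q^12  k|12↦φ(k): 1:1 2:1 3:2 4:2 6:2 12:4  a_12=12

2, 5, 8, 10, 12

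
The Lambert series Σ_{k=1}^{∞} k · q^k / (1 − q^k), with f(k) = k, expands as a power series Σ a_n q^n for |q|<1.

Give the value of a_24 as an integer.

a_24 = 60

n=24: 24·1 12·2 8·3 6·4 4·6 3·8 2·12 1·24  f→[24+12+8+6+4+3+2+1]=60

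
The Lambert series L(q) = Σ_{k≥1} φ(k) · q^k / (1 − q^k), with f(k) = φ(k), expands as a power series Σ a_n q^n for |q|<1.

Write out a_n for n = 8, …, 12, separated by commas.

q^8  k|8↦φ(k): 1:1 2:1 4:2 8:4  a_8=8
d|9:{9,3,1}  Σφ=6+2+1=9
n=10: 10·1 5·2 2·5 1·10  φ→[4+4+1+1]=10
q^11  k|11↦φ(k): 1:1 11:10  a_11=11
q^12  k|12↦φ(k): 1:1 2:1 3:2 4:2 6:2 12:4  a_12=12

8, 9, 10, 11, 12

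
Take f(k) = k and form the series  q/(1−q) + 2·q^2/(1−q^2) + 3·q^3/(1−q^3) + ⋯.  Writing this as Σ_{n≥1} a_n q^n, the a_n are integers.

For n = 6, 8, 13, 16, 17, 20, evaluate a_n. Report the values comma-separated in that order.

12, 15, 14, 31, 18, 42

n=6: 6·1 3·2 2·3 1·6  f→[6+3+2+1]=12
[q^8] f(8)=8,f(4)=4,f(2)=2,f(1)=1 ⇒ 15
[q^13] f(13)=13,f(1)=1 ⇒ 14
n=16: 1·16 2·8 4·4 8·2 16·1  f→[1+2+4+8+16]=31
[q^17] f(1)=1,f(17)=17 ⇒ 18
q^20  k|20↦f(k): 1:1 2:2 4:4 5:5 10:10 20:20  a_20=42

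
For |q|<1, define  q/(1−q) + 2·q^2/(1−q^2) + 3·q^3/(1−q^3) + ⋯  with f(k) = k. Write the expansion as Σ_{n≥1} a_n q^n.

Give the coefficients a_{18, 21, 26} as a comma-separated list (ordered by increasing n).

39, 32, 42

n=18: 18·1 9·2 6·3 3·6 2·9 1·18  f→[18+9+6+3+2+1]=39
d|21:{1,3,7,21}  Σf=1+3+7+21=32
d|26:{26,13,2,1}  Σf=26+13+2+1=42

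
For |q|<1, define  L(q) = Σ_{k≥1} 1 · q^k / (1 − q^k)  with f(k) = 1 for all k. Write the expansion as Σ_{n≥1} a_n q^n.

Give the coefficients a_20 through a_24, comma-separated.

6, 4, 4, 2, 8

d|20:{1,2,4,5,10,20}  Σf=1+1+1+1+1+1=6
n=21: 1·21 3·7 7·3 21·1  f→[1+1+1+1]=4
q^22  k|22↦f(k): 1:1 2:1 11:1 22:1  a_22=4
d|23:{1,23}  Σf=1+1=2
[q^24] f(1)=1,f(2)=1,f(3)=1,f(4)=1,f(6)=1,f(8)=1,f(12)=1,f(24)=1 ⇒ 8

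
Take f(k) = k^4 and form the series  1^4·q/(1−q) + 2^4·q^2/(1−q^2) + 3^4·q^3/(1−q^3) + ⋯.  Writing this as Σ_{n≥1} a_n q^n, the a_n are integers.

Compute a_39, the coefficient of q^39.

a_39 = 2342084

d|39:{1,3,13,39}  Σf=1+81+28561+2313441=2342084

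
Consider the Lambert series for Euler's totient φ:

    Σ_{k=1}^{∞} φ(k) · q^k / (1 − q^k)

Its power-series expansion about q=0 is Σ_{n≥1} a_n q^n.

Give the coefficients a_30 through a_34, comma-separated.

d|30:{1,2,3,5,6,10,15,30}  Σφ=1+1+2+4+2+4+8+8=30
q^31  k|31↦φ(k): 1:1 31:30  a_31=31
d|32:{1,2,4,8,16,32}  Σφ=1+1+2+4+8+16=32
d|33:{33,11,3,1}  Σφ=20+10+2+1=33
[q^34] φ(34)=16,φ(17)=16,φ(2)=1,φ(1)=1 ⇒ 34

30, 31, 32, 33, 34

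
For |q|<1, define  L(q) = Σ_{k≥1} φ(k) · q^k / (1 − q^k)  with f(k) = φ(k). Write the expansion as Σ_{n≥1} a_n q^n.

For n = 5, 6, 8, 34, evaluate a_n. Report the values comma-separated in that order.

q^5  k|5↦φ(k): 5:4 1:1  a_5=5
n=6: 1·6 2·3 3·2 6·1  φ→[1+1+2+2]=6
q^8  k|8↦φ(k): 1:1 2:1 4:2 8:4  a_8=8
[q^34] φ(1)=1,φ(2)=1,φ(17)=16,φ(34)=16 ⇒ 34

5, 6, 8, 34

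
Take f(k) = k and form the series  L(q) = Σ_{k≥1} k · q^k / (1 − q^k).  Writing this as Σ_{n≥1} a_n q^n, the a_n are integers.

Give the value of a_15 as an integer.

a_15 = 24

d|15:{15,5,3,1}  Σf=15+5+3+1=24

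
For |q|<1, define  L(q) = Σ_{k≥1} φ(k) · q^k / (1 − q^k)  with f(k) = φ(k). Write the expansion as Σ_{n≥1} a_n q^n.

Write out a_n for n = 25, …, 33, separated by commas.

[q^25] φ(25)=20,φ(5)=4,φ(1)=1 ⇒ 25
n=26: 1·26 2·13 13·2 26·1  φ→[1+1+12+12]=26
d|27:{27,9,3,1}  Σφ=18+6+2+1=27
q^28  k|28↦φ(k): 1:1 2:1 4:2 7:6 14:6 28:12  a_28=28
[q^29] φ(29)=28,φ(1)=1 ⇒ 29
d|30:{1,2,3,5,6,10,15,30}  Σφ=1+1+2+4+2+4+8+8=30
[q^31] φ(1)=1,φ(31)=30 ⇒ 31
q^32  k|32↦φ(k): 32:16 16:8 8:4 4:2 2:1 1:1  a_32=32
q^33  k|33↦φ(k): 1:1 3:2 11:10 33:20  a_33=33

25, 26, 27, 28, 29, 30, 31, 32, 33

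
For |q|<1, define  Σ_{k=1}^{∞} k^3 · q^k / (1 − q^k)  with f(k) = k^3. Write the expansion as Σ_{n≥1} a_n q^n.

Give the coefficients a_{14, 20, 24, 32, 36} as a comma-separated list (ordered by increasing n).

d|14:{1,2,7,14}  Σf=1+8+343+2744=3096
n=20: 1·20 2·10 4·5 5·4 10·2 20·1  f→[1+8+64+125+1000+8000]=9198
d|24:{1,2,3,4,6,8,12,24}  Σf=1+8+27+64+216+512+1728+13824=16380
d|32:{32,16,8,4,2,1}  Σf=32768+4096+512+64+8+1=37449
q^36  k|36↦f(k): 1:1 2:8 3:27 4:64 6:216 9:729 12:1728 18:5832 36:46656  a_36=55261

3096, 9198, 16380, 37449, 55261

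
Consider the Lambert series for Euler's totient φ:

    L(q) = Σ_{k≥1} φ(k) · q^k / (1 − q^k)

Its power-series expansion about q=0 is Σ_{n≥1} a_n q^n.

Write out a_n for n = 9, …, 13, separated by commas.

q^9  k|9↦φ(k): 9:6 3:2 1:1  a_9=9
d|10:{10,5,2,1}  Σφ=4+4+1+1=10
[q^11] φ(1)=1,φ(11)=10 ⇒ 11
n=12: 12·1 6·2 4·3 3·4 2·6 1·12  φ→[4+2+2+2+1+1]=12
[q^13] φ(13)=12,φ(1)=1 ⇒ 13

9, 10, 11, 12, 13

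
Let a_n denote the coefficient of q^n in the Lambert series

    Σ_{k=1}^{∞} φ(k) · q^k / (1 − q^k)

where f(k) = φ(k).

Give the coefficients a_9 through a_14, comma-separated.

[q^9] φ(9)=6,φ(3)=2,φ(1)=1 ⇒ 9
q^10  k|10↦φ(k): 10:4 5:4 2:1 1:1  a_10=10
n=11: 11·1 1·11  φ→[10+1]=11
[q^12] φ(12)=4,φ(6)=2,φ(4)=2,φ(3)=2,φ(2)=1,φ(1)=1 ⇒ 12
[q^13] φ(1)=1,φ(13)=12 ⇒ 13
n=14: 14·1 7·2 2·7 1·14  φ→[6+6+1+1]=14

9, 10, 11, 12, 13, 14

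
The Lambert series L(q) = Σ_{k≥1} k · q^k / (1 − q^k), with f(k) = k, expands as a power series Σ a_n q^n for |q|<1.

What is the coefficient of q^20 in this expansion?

d|20:{20,10,5,4,2,1}  Σf=20+10+5+4+2+1=42

a_20 = 42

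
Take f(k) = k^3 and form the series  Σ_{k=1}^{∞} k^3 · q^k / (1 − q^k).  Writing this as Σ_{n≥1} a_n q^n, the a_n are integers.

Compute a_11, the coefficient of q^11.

[q^11] f(1)=1,f(11)=1331 ⇒ 1332

a_11 = 1332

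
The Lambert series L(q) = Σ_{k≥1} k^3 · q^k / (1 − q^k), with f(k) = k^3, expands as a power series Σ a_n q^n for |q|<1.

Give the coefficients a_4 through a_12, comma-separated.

73, 126, 252, 344, 585, 757, 1134, 1332, 2044

[q^4] f(4)=64,f(2)=8,f(1)=1 ⇒ 73
n=5: 5·1 1·5  f→[125+1]=126
[q^6] f(1)=1,f(2)=8,f(3)=27,f(6)=216 ⇒ 252
[q^7] f(7)=343,f(1)=1 ⇒ 344
d|8:{1,2,4,8}  Σf=1+8+64+512=585
n=9: 9·1 3·3 1·9  f→[729+27+1]=757
[q^10] f(10)=1000,f(5)=125,f(2)=8,f(1)=1 ⇒ 1134
n=11: 1·11 11·1  f→[1+1331]=1332
d|12:{1,2,3,4,6,12}  Σf=1+8+27+64+216+1728=2044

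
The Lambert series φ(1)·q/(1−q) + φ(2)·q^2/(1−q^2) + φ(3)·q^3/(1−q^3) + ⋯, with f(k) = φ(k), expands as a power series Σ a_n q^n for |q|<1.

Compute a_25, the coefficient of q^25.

q^25  k|25↦φ(k): 1:1 5:4 25:20  a_25=25

a_25 = 25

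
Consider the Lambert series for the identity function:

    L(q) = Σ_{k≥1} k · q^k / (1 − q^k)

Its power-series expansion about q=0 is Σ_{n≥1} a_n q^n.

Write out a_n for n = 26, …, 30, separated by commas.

n=26: 26·1 13·2 2·13 1·26  f→[26+13+2+1]=42
d|27:{27,9,3,1}  Σf=27+9+3+1=40
d|28:{28,14,7,4,2,1}  Σf=28+14+7+4+2+1=56
[q^29] f(29)=29,f(1)=1 ⇒ 30
n=30: 30·1 15·2 10·3 6·5 5·6 3·10 2·15 1·30  f→[30+15+10+6+5+3+2+1]=72

42, 40, 56, 30, 72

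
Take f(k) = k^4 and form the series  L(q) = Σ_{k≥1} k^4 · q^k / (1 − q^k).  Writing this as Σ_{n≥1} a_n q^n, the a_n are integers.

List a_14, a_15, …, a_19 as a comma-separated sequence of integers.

n=14: 1·14 2·7 7·2 14·1  f→[1+16+2401+38416]=40834
[q^15] f(1)=1,f(3)=81,f(5)=625,f(15)=50625 ⇒ 51332
[q^16] f(1)=1,f(2)=16,f(4)=256,f(8)=4096,f(16)=65536 ⇒ 69905
d|17:{1,17}  Σf=1+83521=83522
n=18: 1·18 2·9 3·6 6·3 9·2 18·1  f→[1+16+81+1296+6561+104976]=112931
q^19  k|19↦f(k): 1:1 19:130321  a_19=130322

40834, 51332, 69905, 83522, 112931, 130322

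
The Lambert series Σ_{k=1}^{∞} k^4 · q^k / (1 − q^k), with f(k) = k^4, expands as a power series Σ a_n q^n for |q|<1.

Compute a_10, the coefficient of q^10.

q^10  k|10↦f(k): 1:1 2:16 5:625 10:10000  a_10=10642

a_10 = 10642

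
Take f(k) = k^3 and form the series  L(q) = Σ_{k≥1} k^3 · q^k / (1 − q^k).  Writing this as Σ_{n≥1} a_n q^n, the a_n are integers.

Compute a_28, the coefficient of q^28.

q^28  k|28↦f(k): 1:1 2:8 4:64 7:343 14:2744 28:21952  a_28=25112

a_28 = 25112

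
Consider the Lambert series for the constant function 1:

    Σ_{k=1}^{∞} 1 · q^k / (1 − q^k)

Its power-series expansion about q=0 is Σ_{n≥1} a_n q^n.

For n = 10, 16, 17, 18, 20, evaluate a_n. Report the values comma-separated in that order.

[q^10] f(1)=1,f(2)=1,f(5)=1,f(10)=1 ⇒ 4
q^16  k|16↦f(k): 1:1 2:1 4:1 8:1 16:1  a_16=5
q^17  k|17↦f(k): 17:1 1:1  a_17=2
[q^18] f(18)=1,f(9)=1,f(6)=1,f(3)=1,f(2)=1,f(1)=1 ⇒ 6
d|20:{1,2,4,5,10,20}  Σf=1+1+1+1+1+1=6

4, 5, 2, 6, 6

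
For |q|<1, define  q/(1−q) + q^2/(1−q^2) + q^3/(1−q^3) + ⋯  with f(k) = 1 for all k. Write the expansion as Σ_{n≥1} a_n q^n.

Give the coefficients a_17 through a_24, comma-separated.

2, 6, 2, 6, 4, 4, 2, 8

n=17: 17·1 1·17  f→[1+1]=2
q^18  k|18↦f(k): 1:1 2:1 3:1 6:1 9:1 18:1  a_18=6
n=19: 19·1 1·19  f→[1+1]=2
q^20  k|20↦f(k): 1:1 2:1 4:1 5:1 10:1 20:1  a_20=6
[q^21] f(21)=1,f(7)=1,f(3)=1,f(1)=1 ⇒ 4
n=22: 1·22 2·11 11·2 22·1  f→[1+1+1+1]=4
n=23: 23·1 1·23  f→[1+1]=2
[q^24] f(24)=1,f(12)=1,f(8)=1,f(6)=1,f(4)=1,f(3)=1,f(2)=1,f(1)=1 ⇒ 8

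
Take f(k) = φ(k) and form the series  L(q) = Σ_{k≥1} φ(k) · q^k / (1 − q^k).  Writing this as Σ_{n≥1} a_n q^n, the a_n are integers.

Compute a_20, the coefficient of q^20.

[q^20] φ(20)=8,φ(10)=4,φ(5)=4,φ(4)=2,φ(2)=1,φ(1)=1 ⇒ 20

a_20 = 20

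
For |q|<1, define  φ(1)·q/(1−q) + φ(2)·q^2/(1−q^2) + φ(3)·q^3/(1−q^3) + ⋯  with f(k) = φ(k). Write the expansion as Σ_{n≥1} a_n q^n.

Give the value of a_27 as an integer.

q^27  k|27↦φ(k): 27:18 9:6 3:2 1:1  a_27=27

a_27 = 27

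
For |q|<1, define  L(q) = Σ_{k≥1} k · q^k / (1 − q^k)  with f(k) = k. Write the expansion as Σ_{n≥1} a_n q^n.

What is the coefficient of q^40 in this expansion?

a_40 = 90

q^40  k|40↦f(k): 40:40 20:20 10:10 8:8 5:5 4:4 2:2 1:1  a_40=90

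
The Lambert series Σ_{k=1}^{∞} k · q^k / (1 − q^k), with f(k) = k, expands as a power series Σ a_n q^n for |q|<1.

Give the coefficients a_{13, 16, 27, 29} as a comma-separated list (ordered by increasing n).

[q^13] f(1)=1,f(13)=13 ⇒ 14
q^16  k|16↦f(k): 1:1 2:2 4:4 8:8 16:16  a_16=31
d|27:{27,9,3,1}  Σf=27+9+3+1=40
n=29: 1·29 29·1  f→[1+29]=30

14, 31, 40, 30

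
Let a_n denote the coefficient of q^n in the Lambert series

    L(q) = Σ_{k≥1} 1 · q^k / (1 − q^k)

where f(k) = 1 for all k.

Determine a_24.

a_24 = 8

n=24: 1·24 2·12 3·8 4·6 6·4 8·3 12·2 24·1  f→[1+1+1+1+1+1+1+1]=8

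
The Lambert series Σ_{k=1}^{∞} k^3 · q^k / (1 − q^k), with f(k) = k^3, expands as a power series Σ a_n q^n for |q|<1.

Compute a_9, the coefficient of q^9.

a_9 = 757

n=9: 1·9 3·3 9·1  f→[1+27+729]=757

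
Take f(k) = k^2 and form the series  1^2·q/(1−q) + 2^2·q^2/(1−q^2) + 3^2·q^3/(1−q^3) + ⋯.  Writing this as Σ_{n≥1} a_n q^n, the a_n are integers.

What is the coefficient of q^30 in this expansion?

q^30  k|30↦f(k): 30:900 15:225 10:100 6:36 5:25 3:9 2:4 1:1  a_30=1300

a_30 = 1300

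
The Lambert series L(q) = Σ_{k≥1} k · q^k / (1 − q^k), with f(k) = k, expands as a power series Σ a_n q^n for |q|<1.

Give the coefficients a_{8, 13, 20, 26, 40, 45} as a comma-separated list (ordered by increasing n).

15, 14, 42, 42, 90, 78

[q^8] f(8)=8,f(4)=4,f(2)=2,f(1)=1 ⇒ 15
n=13: 1·13 13·1  f→[1+13]=14
q^20  k|20↦f(k): 1:1 2:2 4:4 5:5 10:10 20:20  a_20=42
[q^26] f(26)=26,f(13)=13,f(2)=2,f(1)=1 ⇒ 42
[q^40] f(40)=40,f(20)=20,f(10)=10,f(8)=8,f(5)=5,f(4)=4,f(2)=2,f(1)=1 ⇒ 90
q^45  k|45↦f(k): 45:45 15:15 9:9 5:5 3:3 1:1  a_45=78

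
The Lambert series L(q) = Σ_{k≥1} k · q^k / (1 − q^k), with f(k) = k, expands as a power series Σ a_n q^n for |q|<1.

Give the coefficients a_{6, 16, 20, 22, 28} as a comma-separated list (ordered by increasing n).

d|6:{1,2,3,6}  Σf=1+2+3+6=12
[q^16] f(16)=16,f(8)=8,f(4)=4,f(2)=2,f(1)=1 ⇒ 31
[q^20] f(20)=20,f(10)=10,f(5)=5,f(4)=4,f(2)=2,f(1)=1 ⇒ 42
q^22  k|22↦f(k): 22:22 11:11 2:2 1:1  a_22=36
n=28: 28·1 14·2 7·4 4·7 2·14 1·28  f→[28+14+7+4+2+1]=56

12, 31, 42, 36, 56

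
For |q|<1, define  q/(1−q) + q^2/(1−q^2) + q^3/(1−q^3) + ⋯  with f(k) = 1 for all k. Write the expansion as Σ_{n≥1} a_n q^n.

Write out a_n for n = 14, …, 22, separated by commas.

[q^14] f(14)=1,f(7)=1,f(2)=1,f(1)=1 ⇒ 4
q^15  k|15↦f(k): 15:1 5:1 3:1 1:1  a_15=4
d|16:{16,8,4,2,1}  Σf=1+1+1+1+1=5
[q^17] f(1)=1,f(17)=1 ⇒ 2
n=18: 18·1 9·2 6·3 3·6 2·9 1·18  f→[1+1+1+1+1+1]=6
[q^19] f(19)=1,f(1)=1 ⇒ 2
n=20: 20·1 10·2 5·4 4·5 2·10 1·20  f→[1+1+1+1+1+1]=6
d|21:{1,3,7,21}  Σf=1+1+1+1=4
d|22:{1,2,11,22}  Σf=1+1+1+1=4

4, 4, 5, 2, 6, 2, 6, 4, 4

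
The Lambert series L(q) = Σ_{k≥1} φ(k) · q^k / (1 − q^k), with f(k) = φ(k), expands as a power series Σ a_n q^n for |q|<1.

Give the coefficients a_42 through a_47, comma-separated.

q^42  k|42↦φ(k): 42:12 21:12 14:6 7:6 6:2 3:2 2:1 1:1  a_42=42
q^43  k|43↦φ(k): 43:42 1:1  a_43=43
d|44:{1,2,4,11,22,44}  Σφ=1+1+2+10+10+20=44
[q^45] φ(1)=1,φ(3)=2,φ(5)=4,φ(9)=6,φ(15)=8,φ(45)=24 ⇒ 45
d|46:{46,23,2,1}  Σφ=22+22+1+1=46
q^47  k|47↦φ(k): 47:46 1:1  a_47=47

42, 43, 44, 45, 46, 47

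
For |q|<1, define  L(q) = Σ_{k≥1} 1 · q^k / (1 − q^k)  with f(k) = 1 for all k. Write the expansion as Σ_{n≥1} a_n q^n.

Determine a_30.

[q^30] f(1)=1,f(2)=1,f(3)=1,f(5)=1,f(6)=1,f(10)=1,f(15)=1,f(30)=1 ⇒ 8

a_30 = 8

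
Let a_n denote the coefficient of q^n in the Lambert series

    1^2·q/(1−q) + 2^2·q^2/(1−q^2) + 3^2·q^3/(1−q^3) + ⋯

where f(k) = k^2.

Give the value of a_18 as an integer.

a_18 = 455

d|18:{1,2,3,6,9,18}  Σf=1+4+9+36+81+324=455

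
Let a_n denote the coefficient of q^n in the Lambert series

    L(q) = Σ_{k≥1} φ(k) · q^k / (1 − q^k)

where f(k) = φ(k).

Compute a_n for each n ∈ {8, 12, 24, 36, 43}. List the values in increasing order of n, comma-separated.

[q^8] φ(8)=4,φ(4)=2,φ(2)=1,φ(1)=1 ⇒ 8
q^12  k|12↦φ(k): 12:4 6:2 4:2 3:2 2:1 1:1  a_12=12
d|24:{24,12,8,6,4,3,2,1}  Σφ=8+4+4+2+2+2+1+1=24
q^36  k|36↦φ(k): 36:12 18:6 12:4 9:6 6:2 4:2 3:2 2:1 1:1  a_36=36
d|43:{43,1}  Σφ=42+1=43

8, 12, 24, 36, 43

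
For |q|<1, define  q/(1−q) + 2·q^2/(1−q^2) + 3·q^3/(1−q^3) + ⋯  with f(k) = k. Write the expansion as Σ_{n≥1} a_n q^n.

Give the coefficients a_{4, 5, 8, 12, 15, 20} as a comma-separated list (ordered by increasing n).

d|4:{4,2,1}  Σf=4+2+1=7
n=5: 5·1 1·5  f→[5+1]=6
n=8: 1·8 2·4 4·2 8·1  f→[1+2+4+8]=15
q^12  k|12↦f(k): 1:1 2:2 3:3 4:4 6:6 12:12  a_12=28
q^15  k|15↦f(k): 1:1 3:3 5:5 15:15  a_15=24
n=20: 20·1 10·2 5·4 4·5 2·10 1·20  f→[20+10+5+4+2+1]=42

7, 6, 15, 28, 24, 42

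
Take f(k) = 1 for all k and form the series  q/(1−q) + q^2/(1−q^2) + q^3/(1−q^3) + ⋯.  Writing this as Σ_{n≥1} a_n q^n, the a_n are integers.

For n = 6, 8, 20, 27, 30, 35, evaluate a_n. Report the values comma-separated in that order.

4, 4, 6, 4, 8, 4

n=6: 6·1 3·2 2·3 1·6  f→[1+1+1+1]=4
[q^8] f(1)=1,f(2)=1,f(4)=1,f(8)=1 ⇒ 4
n=20: 20·1 10·2 5·4 4·5 2·10 1·20  f→[1+1+1+1+1+1]=6
q^27  k|27↦f(k): 1:1 3:1 9:1 27:1  a_27=4
q^30  k|30↦f(k): 30:1 15:1 10:1 6:1 5:1 3:1 2:1 1:1  a_30=8
q^35  k|35↦f(k): 35:1 7:1 5:1 1:1  a_35=4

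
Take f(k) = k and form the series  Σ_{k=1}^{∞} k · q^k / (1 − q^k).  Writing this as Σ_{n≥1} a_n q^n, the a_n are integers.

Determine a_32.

n=32: 1·32 2·16 4·8 8·4 16·2 32·1  f→[1+2+4+8+16+32]=63

a_32 = 63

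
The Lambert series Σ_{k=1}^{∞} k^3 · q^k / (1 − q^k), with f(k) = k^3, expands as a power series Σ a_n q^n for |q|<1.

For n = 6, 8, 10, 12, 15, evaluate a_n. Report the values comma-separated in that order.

252, 585, 1134, 2044, 3528

q^6  k|6↦f(k): 1:1 2:8 3:27 6:216  a_6=252
[q^8] f(8)=512,f(4)=64,f(2)=8,f(1)=1 ⇒ 585
q^10  k|10↦f(k): 10:1000 5:125 2:8 1:1  a_10=1134
n=12: 12·1 6·2 4·3 3·4 2·6 1·12  f→[1728+216+64+27+8+1]=2044
n=15: 1·15 3·5 5·3 15·1  f→[1+27+125+3375]=3528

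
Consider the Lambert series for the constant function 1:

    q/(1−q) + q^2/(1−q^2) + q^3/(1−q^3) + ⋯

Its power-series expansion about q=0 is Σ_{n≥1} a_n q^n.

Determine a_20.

a_20 = 6

d|20:{20,10,5,4,2,1}  Σf=1+1+1+1+1+1=6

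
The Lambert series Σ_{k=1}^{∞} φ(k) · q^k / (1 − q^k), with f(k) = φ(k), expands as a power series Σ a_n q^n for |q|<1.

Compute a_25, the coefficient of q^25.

d|25:{25,5,1}  Σφ=20+4+1=25

a_25 = 25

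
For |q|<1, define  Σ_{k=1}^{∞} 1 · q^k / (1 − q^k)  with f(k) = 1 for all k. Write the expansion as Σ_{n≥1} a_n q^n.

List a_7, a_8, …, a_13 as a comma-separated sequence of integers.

[q^7] f(7)=1,f(1)=1 ⇒ 2
q^8  k|8↦f(k): 8:1 4:1 2:1 1:1  a_8=4
[q^9] f(1)=1,f(3)=1,f(9)=1 ⇒ 3
n=10: 1·10 2·5 5·2 10·1  f→[1+1+1+1]=4
d|11:{11,1}  Σf=1+1=2
q^12  k|12↦f(k): 12:1 6:1 4:1 3:1 2:1 1:1  a_12=6
n=13: 1·13 13·1  f→[1+1]=2

2, 4, 3, 4, 2, 6, 2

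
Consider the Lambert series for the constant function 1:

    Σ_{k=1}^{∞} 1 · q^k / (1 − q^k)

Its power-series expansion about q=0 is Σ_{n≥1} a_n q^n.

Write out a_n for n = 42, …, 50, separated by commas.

8, 2, 6, 6, 4, 2, 10, 3, 6

d|42:{42,21,14,7,6,3,2,1}  Σf=1+1+1+1+1+1+1+1=8
n=43: 43·1 1·43  f→[1+1]=2
n=44: 44·1 22·2 11·4 4·11 2·22 1·44  f→[1+1+1+1+1+1]=6
q^45  k|45↦f(k): 45:1 15:1 9:1 5:1 3:1 1:1  a_45=6
q^46  k|46↦f(k): 46:1 23:1 2:1 1:1  a_46=4
q^47  k|47↦f(k): 47:1 1:1  a_47=2
q^48  k|48↦f(k): 1:1 2:1 3:1 4:1 6:1 8:1 12:1 16:1 24:1 48:1  a_48=10
d|49:{1,7,49}  Σf=1+1+1=3
q^50  k|50↦f(k): 1:1 2:1 5:1 10:1 25:1 50:1  a_50=6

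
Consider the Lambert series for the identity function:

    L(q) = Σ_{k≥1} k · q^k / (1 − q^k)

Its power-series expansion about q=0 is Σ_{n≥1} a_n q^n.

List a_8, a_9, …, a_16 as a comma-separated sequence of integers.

15, 13, 18, 12, 28, 14, 24, 24, 31

[q^8] f(1)=1,f(2)=2,f(4)=4,f(8)=8 ⇒ 15
q^9  k|9↦f(k): 1:1 3:3 9:9  a_9=13
d|10:{1,2,5,10}  Σf=1+2+5+10=18
[q^11] f(1)=1,f(11)=11 ⇒ 12
d|12:{12,6,4,3,2,1}  Σf=12+6+4+3+2+1=28
[q^13] f(1)=1,f(13)=13 ⇒ 14
[q^14] f(14)=14,f(7)=7,f(2)=2,f(1)=1 ⇒ 24
[q^15] f(1)=1,f(3)=3,f(5)=5,f(15)=15 ⇒ 24
n=16: 16·1 8·2 4·4 2·8 1·16  f→[16+8+4+2+1]=31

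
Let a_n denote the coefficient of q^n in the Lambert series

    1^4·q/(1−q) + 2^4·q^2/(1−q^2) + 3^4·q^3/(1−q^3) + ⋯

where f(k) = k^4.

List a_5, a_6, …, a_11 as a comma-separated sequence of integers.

626, 1394, 2402, 4369, 6643, 10642, 14642

n=5: 1·5 5·1  f→[1+625]=626
[q^6] f(6)=1296,f(3)=81,f(2)=16,f(1)=1 ⇒ 1394
n=7: 1·7 7·1  f→[1+2401]=2402
d|8:{8,4,2,1}  Σf=4096+256+16+1=4369
n=9: 9·1 3·3 1·9  f→[6561+81+1]=6643
d|10:{10,5,2,1}  Σf=10000+625+16+1=10642
[q^11] f(11)=14641,f(1)=1 ⇒ 14642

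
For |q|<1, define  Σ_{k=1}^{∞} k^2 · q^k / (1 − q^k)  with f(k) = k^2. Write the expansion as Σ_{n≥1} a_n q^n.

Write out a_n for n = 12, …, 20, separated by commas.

q^12  k|12↦f(k): 12:144 6:36 4:16 3:9 2:4 1:1  a_12=210
d|13:{1,13}  Σf=1+169=170
[q^14] f(1)=1,f(2)=4,f(7)=49,f(14)=196 ⇒ 250
d|15:{1,3,5,15}  Σf=1+9+25+225=260
[q^16] f(1)=1,f(2)=4,f(4)=16,f(8)=64,f(16)=256 ⇒ 341
d|17:{17,1}  Σf=289+1=290
[q^18] f(1)=1,f(2)=4,f(3)=9,f(6)=36,f(9)=81,f(18)=324 ⇒ 455
q^19  k|19↦f(k): 19:361 1:1  a_19=362
n=20: 1·20 2·10 4·5 5·4 10·2 20·1  f→[1+4+16+25+100+400]=546

210, 170, 250, 260, 341, 290, 455, 362, 546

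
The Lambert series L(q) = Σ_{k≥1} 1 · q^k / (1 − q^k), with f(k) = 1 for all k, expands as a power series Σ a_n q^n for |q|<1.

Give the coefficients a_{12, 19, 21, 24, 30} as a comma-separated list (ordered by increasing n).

[q^12] f(12)=1,f(6)=1,f(4)=1,f(3)=1,f(2)=1,f(1)=1 ⇒ 6
n=19: 1·19 19·1  f→[1+1]=2
[q^21] f(21)=1,f(7)=1,f(3)=1,f(1)=1 ⇒ 4
d|24:{1,2,3,4,6,8,12,24}  Σf=1+1+1+1+1+1+1+1=8
n=30: 1·30 2·15 3·10 5·6 6·5 10·3 15·2 30·1  f→[1+1+1+1+1+1+1+1]=8

6, 2, 4, 8, 8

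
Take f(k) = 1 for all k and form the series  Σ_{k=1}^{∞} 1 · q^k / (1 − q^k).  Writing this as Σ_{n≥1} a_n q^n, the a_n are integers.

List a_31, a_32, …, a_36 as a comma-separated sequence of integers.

q^31  k|31↦f(k): 1:1 31:1  a_31=2
q^32  k|32↦f(k): 32:1 16:1 8:1 4:1 2:1 1:1  a_32=6
q^33  k|33↦f(k): 33:1 11:1 3:1 1:1  a_33=4
[q^34] f(1)=1,f(2)=1,f(17)=1,f(34)=1 ⇒ 4
d|35:{35,7,5,1}  Σf=1+1+1+1=4
q^36  k|36↦f(k): 36:1 18:1 12:1 9:1 6:1 4:1 3:1 2:1 1:1  a_36=9

2, 6, 4, 4, 4, 9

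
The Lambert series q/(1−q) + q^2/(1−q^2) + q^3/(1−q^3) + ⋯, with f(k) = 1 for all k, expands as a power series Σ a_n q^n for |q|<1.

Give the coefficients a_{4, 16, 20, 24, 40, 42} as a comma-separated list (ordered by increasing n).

3, 5, 6, 8, 8, 8

d|4:{4,2,1}  Σf=1+1+1=3
n=16: 1·16 2·8 4·4 8·2 16·1  f→[1+1+1+1+1]=5
d|20:{20,10,5,4,2,1}  Σf=1+1+1+1+1+1=6
[q^24] f(24)=1,f(12)=1,f(8)=1,f(6)=1,f(4)=1,f(3)=1,f(2)=1,f(1)=1 ⇒ 8
[q^40] f(1)=1,f(2)=1,f(4)=1,f(5)=1,f(8)=1,f(10)=1,f(20)=1,f(40)=1 ⇒ 8
[q^42] f(1)=1,f(2)=1,f(3)=1,f(6)=1,f(7)=1,f(14)=1,f(21)=1,f(42)=1 ⇒ 8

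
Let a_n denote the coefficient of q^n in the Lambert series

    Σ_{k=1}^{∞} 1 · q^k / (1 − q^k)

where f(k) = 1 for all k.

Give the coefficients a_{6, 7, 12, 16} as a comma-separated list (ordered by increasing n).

4, 2, 6, 5

d|6:{6,3,2,1}  Σf=1+1+1+1=4
n=7: 1·7 7·1  f→[1+1]=2
n=12: 12·1 6·2 4·3 3·4 2·6 1·12  f→[1+1+1+1+1+1]=6
d|16:{1,2,4,8,16}  Σf=1+1+1+1+1=5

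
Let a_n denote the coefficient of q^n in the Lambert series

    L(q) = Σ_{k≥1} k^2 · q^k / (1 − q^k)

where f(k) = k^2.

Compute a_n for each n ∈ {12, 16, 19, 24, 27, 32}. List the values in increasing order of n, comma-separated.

d|12:{12,6,4,3,2,1}  Σf=144+36+16+9+4+1=210
[q^16] f(16)=256,f(8)=64,f(4)=16,f(2)=4,f(1)=1 ⇒ 341
d|19:{1,19}  Σf=1+361=362
q^24  k|24↦f(k): 1:1 2:4 3:9 4:16 6:36 8:64 12:144 24:576  a_24=850
n=27: 1·27 3·9 9·3 27·1  f→[1+9+81+729]=820
[q^32] f(1)=1,f(2)=4,f(4)=16,f(8)=64,f(16)=256,f(32)=1024 ⇒ 1365

210, 341, 362, 850, 820, 1365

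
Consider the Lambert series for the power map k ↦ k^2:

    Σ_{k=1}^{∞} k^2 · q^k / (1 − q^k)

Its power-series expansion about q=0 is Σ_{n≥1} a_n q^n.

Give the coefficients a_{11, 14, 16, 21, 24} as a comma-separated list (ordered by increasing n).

122, 250, 341, 500, 850

d|11:{1,11}  Σf=1+121=122
[q^14] f(1)=1,f(2)=4,f(7)=49,f(14)=196 ⇒ 250
q^16  k|16↦f(k): 16:256 8:64 4:16 2:4 1:1  a_16=341
n=21: 1·21 3·7 7·3 21·1  f→[1+9+49+441]=500
q^24  k|24↦f(k): 24:576 12:144 8:64 6:36 4:16 3:9 2:4 1:1  a_24=850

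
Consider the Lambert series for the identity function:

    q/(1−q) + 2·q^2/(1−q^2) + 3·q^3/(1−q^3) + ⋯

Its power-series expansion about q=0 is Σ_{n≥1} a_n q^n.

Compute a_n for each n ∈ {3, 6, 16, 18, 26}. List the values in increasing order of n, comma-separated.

d|3:{3,1}  Σf=3+1=4
q^6  k|6↦f(k): 6:6 3:3 2:2 1:1  a_6=12
q^16  k|16↦f(k): 16:16 8:8 4:4 2:2 1:1  a_16=31
n=18: 18·1 9·2 6·3 3·6 2·9 1·18  f→[18+9+6+3+2+1]=39
q^26  k|26↦f(k): 26:26 13:13 2:2 1:1  a_26=42

4, 12, 31, 39, 42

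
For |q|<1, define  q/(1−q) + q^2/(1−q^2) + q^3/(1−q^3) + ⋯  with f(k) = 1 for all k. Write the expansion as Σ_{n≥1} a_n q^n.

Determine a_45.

a_45 = 6

n=45: 45·1 15·3 9·5 5·9 3·15 1·45  f→[1+1+1+1+1+1]=6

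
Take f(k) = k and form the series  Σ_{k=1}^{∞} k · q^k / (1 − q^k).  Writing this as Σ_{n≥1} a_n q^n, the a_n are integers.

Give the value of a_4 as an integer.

n=4: 4·1 2·2 1·4  f→[4+2+1]=7

a_4 = 7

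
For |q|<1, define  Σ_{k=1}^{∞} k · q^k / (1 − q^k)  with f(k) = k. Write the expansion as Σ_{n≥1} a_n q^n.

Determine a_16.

a_16 = 31

n=16: 16·1 8·2 4·4 2·8 1·16  f→[16+8+4+2+1]=31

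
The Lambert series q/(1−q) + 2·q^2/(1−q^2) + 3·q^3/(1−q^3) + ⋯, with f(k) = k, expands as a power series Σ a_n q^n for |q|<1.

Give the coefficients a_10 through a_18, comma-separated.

18, 12, 28, 14, 24, 24, 31, 18, 39

[q^10] f(1)=1,f(2)=2,f(5)=5,f(10)=10 ⇒ 18
d|11:{11,1}  Σf=11+1=12
q^12  k|12↦f(k): 1:1 2:2 3:3 4:4 6:6 12:12  a_12=28
q^13  k|13↦f(k): 13:13 1:1  a_13=14
q^14  k|14↦f(k): 14:14 7:7 2:2 1:1  a_14=24
q^15  k|15↦f(k): 15:15 5:5 3:3 1:1  a_15=24
[q^16] f(1)=1,f(2)=2,f(4)=4,f(8)=8,f(16)=16 ⇒ 31
d|17:{1,17}  Σf=1+17=18
[q^18] f(18)=18,f(9)=9,f(6)=6,f(3)=3,f(2)=2,f(1)=1 ⇒ 39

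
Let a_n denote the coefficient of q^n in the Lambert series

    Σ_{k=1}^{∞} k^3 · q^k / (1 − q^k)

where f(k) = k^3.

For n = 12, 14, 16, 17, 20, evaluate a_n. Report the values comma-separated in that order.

2044, 3096, 4681, 4914, 9198

d|12:{12,6,4,3,2,1}  Σf=1728+216+64+27+8+1=2044
[q^14] f(14)=2744,f(7)=343,f(2)=8,f(1)=1 ⇒ 3096
d|16:{16,8,4,2,1}  Σf=4096+512+64+8+1=4681
d|17:{1,17}  Σf=1+4913=4914
d|20:{1,2,4,5,10,20}  Σf=1+8+64+125+1000+8000=9198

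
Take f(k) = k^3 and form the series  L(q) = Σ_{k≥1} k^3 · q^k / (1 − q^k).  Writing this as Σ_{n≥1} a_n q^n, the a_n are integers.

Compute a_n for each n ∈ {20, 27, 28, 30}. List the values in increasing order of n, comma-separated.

n=20: 20·1 10·2 5·4 4·5 2·10 1·20  f→[8000+1000+125+64+8+1]=9198
n=27: 1·27 3·9 9·3 27·1  f→[1+27+729+19683]=20440
[q^28] f(1)=1,f(2)=8,f(4)=64,f(7)=343,f(14)=2744,f(28)=21952 ⇒ 25112
n=30: 30·1 15·2 10·3 6·5 5·6 3·10 2·15 1·30  f→[27000+3375+1000+216+125+27+8+1]=31752

9198, 20440, 25112, 31752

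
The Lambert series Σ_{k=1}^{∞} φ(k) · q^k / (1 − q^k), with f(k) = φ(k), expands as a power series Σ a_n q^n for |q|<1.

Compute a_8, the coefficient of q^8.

n=8: 8·1 4·2 2·4 1·8  φ→[4+2+1+1]=8

a_8 = 8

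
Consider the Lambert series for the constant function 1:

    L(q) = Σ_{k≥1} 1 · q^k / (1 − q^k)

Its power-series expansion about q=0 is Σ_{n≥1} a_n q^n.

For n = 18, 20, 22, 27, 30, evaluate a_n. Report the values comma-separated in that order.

6, 6, 4, 4, 8

n=18: 18·1 9·2 6·3 3·6 2·9 1·18  f→[1+1+1+1+1+1]=6
d|20:{1,2,4,5,10,20}  Σf=1+1+1+1+1+1=6
n=22: 1·22 2·11 11·2 22·1  f→[1+1+1+1]=4
[q^27] f(1)=1,f(3)=1,f(9)=1,f(27)=1 ⇒ 4
[q^30] f(1)=1,f(2)=1,f(3)=1,f(5)=1,f(6)=1,f(10)=1,f(15)=1,f(30)=1 ⇒ 8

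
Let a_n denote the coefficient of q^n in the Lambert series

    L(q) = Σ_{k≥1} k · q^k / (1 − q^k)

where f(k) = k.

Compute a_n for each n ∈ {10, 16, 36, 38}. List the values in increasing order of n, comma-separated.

18, 31, 91, 60

d|10:{1,2,5,10}  Σf=1+2+5+10=18
d|16:{1,2,4,8,16}  Σf=1+2+4+8+16=31
d|36:{36,18,12,9,6,4,3,2,1}  Σf=36+18+12+9+6+4+3+2+1=91
q^38  k|38↦f(k): 1:1 2:2 19:19 38:38  a_38=60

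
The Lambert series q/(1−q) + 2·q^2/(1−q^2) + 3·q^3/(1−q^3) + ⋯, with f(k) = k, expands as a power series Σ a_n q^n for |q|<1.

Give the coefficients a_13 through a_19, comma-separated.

[q^13] f(13)=13,f(1)=1 ⇒ 14
d|14:{14,7,2,1}  Σf=14+7+2+1=24
q^15  k|15↦f(k): 15:15 5:5 3:3 1:1  a_15=24
q^16  k|16↦f(k): 16:16 8:8 4:4 2:2 1:1  a_16=31
n=17: 17·1 1·17  f→[17+1]=18
q^18  k|18↦f(k): 18:18 9:9 6:6 3:3 2:2 1:1  a_18=39
d|19:{1,19}  Σf=1+19=20

14, 24, 24, 31, 18, 39, 20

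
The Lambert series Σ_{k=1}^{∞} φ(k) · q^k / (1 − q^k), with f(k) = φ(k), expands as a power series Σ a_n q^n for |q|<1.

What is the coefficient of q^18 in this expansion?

d|18:{18,9,6,3,2,1}  Σφ=6+6+2+2+1+1=18

a_18 = 18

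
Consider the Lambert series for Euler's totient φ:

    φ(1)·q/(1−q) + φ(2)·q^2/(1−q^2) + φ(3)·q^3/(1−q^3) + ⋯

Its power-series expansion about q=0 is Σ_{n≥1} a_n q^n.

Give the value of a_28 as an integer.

q^28  k|28↦φ(k): 1:1 2:1 4:2 7:6 14:6 28:12  a_28=28

a_28 = 28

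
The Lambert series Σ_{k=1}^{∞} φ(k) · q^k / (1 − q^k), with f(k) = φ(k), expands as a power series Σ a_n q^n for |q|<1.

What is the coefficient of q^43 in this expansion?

d|43:{43,1}  Σφ=42+1=43

a_43 = 43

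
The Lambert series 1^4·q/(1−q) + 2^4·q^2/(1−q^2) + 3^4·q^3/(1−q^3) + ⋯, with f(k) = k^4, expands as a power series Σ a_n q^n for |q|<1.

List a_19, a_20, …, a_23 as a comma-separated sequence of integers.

n=19: 19·1 1·19  f→[130321+1]=130322
[q^20] f(1)=1,f(2)=16,f(4)=256,f(5)=625,f(10)=10000,f(20)=160000 ⇒ 170898
n=21: 1·21 3·7 7·3 21·1  f→[1+81+2401+194481]=196964
d|22:{22,11,2,1}  Σf=234256+14641+16+1=248914
q^23  k|23↦f(k): 23:279841 1:1  a_23=279842

130322, 170898, 196964, 248914, 279842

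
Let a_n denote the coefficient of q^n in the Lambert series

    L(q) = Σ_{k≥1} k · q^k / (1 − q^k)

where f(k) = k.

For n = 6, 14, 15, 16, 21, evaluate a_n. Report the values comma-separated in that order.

d|6:{1,2,3,6}  Σf=1+2+3+6=12
n=14: 1·14 2·7 7·2 14·1  f→[1+2+7+14]=24
q^15  k|15↦f(k): 15:15 5:5 3:3 1:1  a_15=24
n=16: 16·1 8·2 4·4 2·8 1·16  f→[16+8+4+2+1]=31
d|21:{1,3,7,21}  Σf=1+3+7+21=32

12, 24, 24, 31, 32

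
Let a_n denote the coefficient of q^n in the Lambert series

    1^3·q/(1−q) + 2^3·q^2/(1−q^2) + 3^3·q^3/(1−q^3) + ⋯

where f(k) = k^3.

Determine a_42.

a_42 = 86688

[q^42] f(1)=1,f(2)=8,f(3)=27,f(6)=216,f(7)=343,f(14)=2744,f(21)=9261,f(42)=74088 ⇒ 86688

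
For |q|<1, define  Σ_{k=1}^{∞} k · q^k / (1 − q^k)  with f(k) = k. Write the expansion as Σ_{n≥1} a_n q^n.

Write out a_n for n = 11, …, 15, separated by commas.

12, 28, 14, 24, 24

n=11: 1·11 11·1  f→[1+11]=12
[q^12] f(1)=1,f(2)=2,f(3)=3,f(4)=4,f(6)=6,f(12)=12 ⇒ 28
[q^13] f(1)=1,f(13)=13 ⇒ 14
d|14:{14,7,2,1}  Σf=14+7+2+1=24
[q^15] f(15)=15,f(5)=5,f(3)=3,f(1)=1 ⇒ 24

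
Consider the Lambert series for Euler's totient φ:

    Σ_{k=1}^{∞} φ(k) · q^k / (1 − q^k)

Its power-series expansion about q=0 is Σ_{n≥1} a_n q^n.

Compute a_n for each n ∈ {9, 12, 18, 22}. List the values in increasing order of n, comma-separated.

n=9: 1·9 3·3 9·1  φ→[1+2+6]=9
q^12  k|12↦φ(k): 12:4 6:2 4:2 3:2 2:1 1:1  a_12=12
n=18: 1·18 2·9 3·6 6·3 9·2 18·1  φ→[1+1+2+2+6+6]=18
n=22: 22·1 11·2 2·11 1·22  φ→[10+10+1+1]=22

9, 12, 18, 22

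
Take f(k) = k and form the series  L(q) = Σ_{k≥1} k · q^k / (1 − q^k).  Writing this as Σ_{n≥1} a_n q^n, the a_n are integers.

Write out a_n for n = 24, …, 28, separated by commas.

q^24  k|24↦f(k): 24:24 12:12 8:8 6:6 4:4 3:3 2:2 1:1  a_24=60
d|25:{25,5,1}  Σf=25+5+1=31
n=26: 1·26 2·13 13·2 26·1  f→[1+2+13+26]=42
q^27  k|27↦f(k): 1:1 3:3 9:9 27:27  a_27=40
d|28:{28,14,7,4,2,1}  Σf=28+14+7+4+2+1=56

60, 31, 42, 40, 56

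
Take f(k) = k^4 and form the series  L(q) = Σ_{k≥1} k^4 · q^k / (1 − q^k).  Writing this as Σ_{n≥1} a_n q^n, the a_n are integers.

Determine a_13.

a_13 = 28562

q^13  k|13↦f(k): 1:1 13:28561  a_13=28562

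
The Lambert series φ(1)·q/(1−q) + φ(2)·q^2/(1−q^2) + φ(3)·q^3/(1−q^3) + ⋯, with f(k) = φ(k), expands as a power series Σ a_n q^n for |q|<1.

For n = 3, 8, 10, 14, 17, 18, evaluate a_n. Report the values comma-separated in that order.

d|3:{3,1}  Σφ=2+1=3
[q^8] φ(8)=4,φ(4)=2,φ(2)=1,φ(1)=1 ⇒ 8
n=10: 1·10 2·5 5·2 10·1  φ→[1+1+4+4]=10
q^14  k|14↦φ(k): 14:6 7:6 2:1 1:1  a_14=14
q^17  k|17↦φ(k): 17:16 1:1  a_17=17
q^18  k|18↦φ(k): 18:6 9:6 6:2 3:2 2:1 1:1  a_18=18

3, 8, 10, 14, 17, 18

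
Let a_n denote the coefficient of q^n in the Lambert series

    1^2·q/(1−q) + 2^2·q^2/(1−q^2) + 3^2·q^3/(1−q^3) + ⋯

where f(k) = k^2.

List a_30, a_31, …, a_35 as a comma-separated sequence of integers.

1300, 962, 1365, 1220, 1450, 1300

q^30  k|30↦f(k): 1:1 2:4 3:9 5:25 6:36 10:100 15:225 30:900  a_30=1300
q^31  k|31↦f(k): 1:1 31:961  a_31=962
[q^32] f(32)=1024,f(16)=256,f(8)=64,f(4)=16,f(2)=4,f(1)=1 ⇒ 1365
d|33:{33,11,3,1}  Σf=1089+121+9+1=1220
[q^34] f(34)=1156,f(17)=289,f(2)=4,f(1)=1 ⇒ 1450
n=35: 35·1 7·5 5·7 1·35  f→[1225+49+25+1]=1300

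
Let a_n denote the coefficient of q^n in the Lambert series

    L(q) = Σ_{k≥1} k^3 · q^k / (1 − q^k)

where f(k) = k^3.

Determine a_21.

n=21: 1·21 3·7 7·3 21·1  f→[1+27+343+9261]=9632

a_21 = 9632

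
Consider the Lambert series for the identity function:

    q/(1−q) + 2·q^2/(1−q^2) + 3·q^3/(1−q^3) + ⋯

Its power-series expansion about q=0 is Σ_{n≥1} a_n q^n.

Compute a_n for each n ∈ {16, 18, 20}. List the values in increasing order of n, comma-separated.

31, 39, 42

n=16: 16·1 8·2 4·4 2·8 1·16  f→[16+8+4+2+1]=31
[q^18] f(1)=1,f(2)=2,f(3)=3,f(6)=6,f(9)=9,f(18)=18 ⇒ 39
d|20:{1,2,4,5,10,20}  Σf=1+2+4+5+10+20=42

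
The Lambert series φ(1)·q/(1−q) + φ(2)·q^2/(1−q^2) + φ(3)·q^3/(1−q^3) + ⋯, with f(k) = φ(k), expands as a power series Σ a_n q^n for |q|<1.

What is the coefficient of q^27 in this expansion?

n=27: 27·1 9·3 3·9 1·27  φ→[18+6+2+1]=27

a_27 = 27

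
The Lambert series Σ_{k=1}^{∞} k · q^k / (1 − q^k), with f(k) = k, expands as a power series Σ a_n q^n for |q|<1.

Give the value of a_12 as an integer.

a_12 = 28

d|12:{1,2,3,4,6,12}  Σf=1+2+3+4+6+12=28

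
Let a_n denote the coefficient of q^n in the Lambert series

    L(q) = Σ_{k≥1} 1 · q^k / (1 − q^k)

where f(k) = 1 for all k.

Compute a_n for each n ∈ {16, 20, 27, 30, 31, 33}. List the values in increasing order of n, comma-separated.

5, 6, 4, 8, 2, 4

d|16:{1,2,4,8,16}  Σf=1+1+1+1+1=5
[q^20] f(1)=1,f(2)=1,f(4)=1,f(5)=1,f(10)=1,f(20)=1 ⇒ 6
n=27: 27·1 9·3 3·9 1·27  f→[1+1+1+1]=4
n=30: 30·1 15·2 10·3 6·5 5·6 3·10 2·15 1·30  f→[1+1+1+1+1+1+1+1]=8
[q^31] f(31)=1,f(1)=1 ⇒ 2
d|33:{33,11,3,1}  Σf=1+1+1+1=4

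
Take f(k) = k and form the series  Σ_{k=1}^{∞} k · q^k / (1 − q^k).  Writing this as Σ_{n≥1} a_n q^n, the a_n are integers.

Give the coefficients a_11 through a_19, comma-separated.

12, 28, 14, 24, 24, 31, 18, 39, 20

q^11  k|11↦f(k): 11:11 1:1  a_11=12
d|12:{1,2,3,4,6,12}  Σf=1+2+3+4+6+12=28
q^13  k|13↦f(k): 13:13 1:1  a_13=14
n=14: 14·1 7·2 2·7 1·14  f→[14+7+2+1]=24
n=15: 1·15 3·5 5·3 15·1  f→[1+3+5+15]=24
q^16  k|16↦f(k): 1:1 2:2 4:4 8:8 16:16  a_16=31
[q^17] f(1)=1,f(17)=17 ⇒ 18
[q^18] f(1)=1,f(2)=2,f(3)=3,f(6)=6,f(9)=9,f(18)=18 ⇒ 39
n=19: 19·1 1·19  f→[19+1]=20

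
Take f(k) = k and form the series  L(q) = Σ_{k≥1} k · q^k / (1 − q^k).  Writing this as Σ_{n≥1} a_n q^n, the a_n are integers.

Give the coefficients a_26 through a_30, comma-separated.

[q^26] f(26)=26,f(13)=13,f(2)=2,f(1)=1 ⇒ 42
d|27:{1,3,9,27}  Σf=1+3+9+27=40
[q^28] f(28)=28,f(14)=14,f(7)=7,f(4)=4,f(2)=2,f(1)=1 ⇒ 56
n=29: 1·29 29·1  f→[1+29]=30
q^30  k|30↦f(k): 30:30 15:15 10:10 6:6 5:5 3:3 2:2 1:1  a_30=72

42, 40, 56, 30, 72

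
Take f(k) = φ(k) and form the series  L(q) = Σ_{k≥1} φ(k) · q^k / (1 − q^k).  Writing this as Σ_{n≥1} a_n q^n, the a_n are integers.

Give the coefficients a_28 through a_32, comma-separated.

[q^28] φ(28)=12,φ(14)=6,φ(7)=6,φ(4)=2,φ(2)=1,φ(1)=1 ⇒ 28
[q^29] φ(29)=28,φ(1)=1 ⇒ 29
d|30:{30,15,10,6,5,3,2,1}  Σφ=8+8+4+2+4+2+1+1=30
[q^31] φ(31)=30,φ(1)=1 ⇒ 31
d|32:{32,16,8,4,2,1}  Σφ=16+8+4+2+1+1=32

28, 29, 30, 31, 32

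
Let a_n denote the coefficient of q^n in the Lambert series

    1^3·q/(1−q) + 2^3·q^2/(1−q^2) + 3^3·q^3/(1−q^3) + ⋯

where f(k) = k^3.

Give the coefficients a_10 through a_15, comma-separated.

1134, 1332, 2044, 2198, 3096, 3528

d|10:{1,2,5,10}  Σf=1+8+125+1000=1134
[q^11] f(1)=1,f(11)=1331 ⇒ 1332
n=12: 1·12 2·6 3·4 4·3 6·2 12·1  f→[1+8+27+64+216+1728]=2044
q^13  k|13↦f(k): 1:1 13:2197  a_13=2198
[q^14] f(1)=1,f(2)=8,f(7)=343,f(14)=2744 ⇒ 3096
[q^15] f(1)=1,f(3)=27,f(5)=125,f(15)=3375 ⇒ 3528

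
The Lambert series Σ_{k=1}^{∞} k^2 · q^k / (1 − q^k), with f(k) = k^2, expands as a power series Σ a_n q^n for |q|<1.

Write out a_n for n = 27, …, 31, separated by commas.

820, 1050, 842, 1300, 962

n=27: 27·1 9·3 3·9 1·27  f→[729+81+9+1]=820
[q^28] f(28)=784,f(14)=196,f(7)=49,f(4)=16,f(2)=4,f(1)=1 ⇒ 1050
[q^29] f(1)=1,f(29)=841 ⇒ 842
n=30: 1·30 2·15 3·10 5·6 6·5 10·3 15·2 30·1  f→[1+4+9+25+36+100+225+900]=1300
q^31  k|31↦f(k): 31:961 1:1  a_31=962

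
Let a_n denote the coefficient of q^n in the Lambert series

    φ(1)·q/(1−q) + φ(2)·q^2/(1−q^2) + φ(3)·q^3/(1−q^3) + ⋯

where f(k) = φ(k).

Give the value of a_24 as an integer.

n=24: 1·24 2·12 3·8 4·6 6·4 8·3 12·2 24·1  φ→[1+1+2+2+2+4+4+8]=24

a_24 = 24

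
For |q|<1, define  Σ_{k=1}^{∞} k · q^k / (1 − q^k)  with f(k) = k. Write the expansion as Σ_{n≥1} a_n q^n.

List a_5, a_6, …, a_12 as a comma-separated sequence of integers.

d|5:{1,5}  Σf=1+5=6
q^6  k|6↦f(k): 1:1 2:2 3:3 6:6  a_6=12
q^7  k|7↦f(k): 1:1 7:7  a_7=8
d|8:{1,2,4,8}  Σf=1+2+4+8=15
d|9:{1,3,9}  Σf=1+3+9=13
q^10  k|10↦f(k): 10:10 5:5 2:2 1:1  a_10=18
q^11  k|11↦f(k): 1:1 11:11  a_11=12
[q^12] f(12)=12,f(6)=6,f(4)=4,f(3)=3,f(2)=2,f(1)=1 ⇒ 28

6, 12, 8, 15, 13, 18, 12, 28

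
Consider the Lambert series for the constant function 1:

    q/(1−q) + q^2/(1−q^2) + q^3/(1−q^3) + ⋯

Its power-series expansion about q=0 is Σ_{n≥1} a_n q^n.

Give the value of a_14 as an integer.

d|14:{1,2,7,14}  Σf=1+1+1+1=4

a_14 = 4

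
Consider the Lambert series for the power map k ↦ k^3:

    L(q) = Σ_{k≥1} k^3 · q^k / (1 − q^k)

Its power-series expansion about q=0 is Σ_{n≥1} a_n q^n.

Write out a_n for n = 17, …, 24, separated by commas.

n=17: 1·17 17·1  f→[1+4913]=4914
d|18:{1,2,3,6,9,18}  Σf=1+8+27+216+729+5832=6813
[q^19] f(19)=6859,f(1)=1 ⇒ 6860
d|20:{20,10,5,4,2,1}  Σf=8000+1000+125+64+8+1=9198
n=21: 1·21 3·7 7·3 21·1  f→[1+27+343+9261]=9632
q^22  k|22↦f(k): 1:1 2:8 11:1331 22:10648  a_22=11988
n=23: 1·23 23·1  f→[1+12167]=12168
[q^24] f(24)=13824,f(12)=1728,f(8)=512,f(6)=216,f(4)=64,f(3)=27,f(2)=8,f(1)=1 ⇒ 16380

4914, 6813, 6860, 9198, 9632, 11988, 12168, 16380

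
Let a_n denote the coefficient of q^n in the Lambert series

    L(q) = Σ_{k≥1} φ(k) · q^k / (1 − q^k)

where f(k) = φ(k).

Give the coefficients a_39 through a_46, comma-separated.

d|39:{39,13,3,1}  Σφ=24+12+2+1=39
n=40: 1·40 2·20 4·10 5·8 8·5 10·4 20·2 40·1  φ→[1+1+2+4+4+4+8+16]=40
q^41  k|41↦φ(k): 41:40 1:1  a_41=41
q^42  k|42↦φ(k): 1:1 2:1 3:2 6:2 7:6 14:6 21:12 42:12  a_42=42
d|43:{1,43}  Σφ=1+42=43
n=44: 1·44 2·22 4·11 11·4 22·2 44·1  φ→[1+1+2+10+10+20]=44
n=45: 45·1 15·3 9·5 5·9 3·15 1·45  φ→[24+8+6+4+2+1]=45
[q^46] φ(1)=1,φ(2)=1,φ(23)=22,φ(46)=22 ⇒ 46

39, 40, 41, 42, 43, 44, 45, 46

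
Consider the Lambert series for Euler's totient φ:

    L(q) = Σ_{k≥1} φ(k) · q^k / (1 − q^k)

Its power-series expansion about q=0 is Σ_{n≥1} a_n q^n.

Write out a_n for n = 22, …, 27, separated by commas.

q^22  k|22↦φ(k): 22:10 11:10 2:1 1:1  a_22=22
[q^23] φ(1)=1,φ(23)=22 ⇒ 23
q^24  k|24↦φ(k): 1:1 2:1 3:2 4:2 6:2 8:4 12:4 24:8  a_24=24
[q^25] φ(25)=20,φ(5)=4,φ(1)=1 ⇒ 25
q^26  k|26↦φ(k): 26:12 13:12 2:1 1:1  a_26=26
n=27: 27·1 9·3 3·9 1·27  φ→[18+6+2+1]=27

22, 23, 24, 25, 26, 27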